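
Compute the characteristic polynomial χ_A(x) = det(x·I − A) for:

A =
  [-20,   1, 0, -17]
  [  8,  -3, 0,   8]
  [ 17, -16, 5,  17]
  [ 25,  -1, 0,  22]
x^4 - 4*x^3 - 26*x^2 + 60*x + 225

Expanding det(x·I − A) (e.g. by cofactor expansion or by noting that A is similar to its Jordan form J, which has the same characteristic polynomial as A) gives
  χ_A(x) = x^4 - 4*x^3 - 26*x^2 + 60*x + 225
which factors as (x - 5)^2*(x + 3)^2. The eigenvalues (with algebraic multiplicities) are λ = -3 with multiplicity 2, λ = 5 with multiplicity 2.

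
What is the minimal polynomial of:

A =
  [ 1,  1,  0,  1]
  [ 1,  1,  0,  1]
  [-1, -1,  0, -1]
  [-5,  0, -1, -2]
x^3

The characteristic polynomial is χ_A(x) = x^4, so the eigenvalues are known. The minimal polynomial is
  m_A(x) = Π_λ (x − λ)^{k_λ}
where k_λ is the size of the *largest* Jordan block for λ (equivalently, the smallest k with (A − λI)^k v = 0 for every generalised eigenvector v of λ).

  λ = 0: largest Jordan block has size 3, contributing (x − 0)^3

So m_A(x) = x^3 = x^3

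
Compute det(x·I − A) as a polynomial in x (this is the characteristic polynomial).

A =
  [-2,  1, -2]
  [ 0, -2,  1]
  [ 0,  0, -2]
x^3 + 6*x^2 + 12*x + 8

Expanding det(x·I − A) (e.g. by cofactor expansion or by noting that A is similar to its Jordan form J, which has the same characteristic polynomial as A) gives
  χ_A(x) = x^3 + 6*x^2 + 12*x + 8
which factors as (x + 2)^3. The eigenvalues (with algebraic multiplicities) are λ = -2 with multiplicity 3.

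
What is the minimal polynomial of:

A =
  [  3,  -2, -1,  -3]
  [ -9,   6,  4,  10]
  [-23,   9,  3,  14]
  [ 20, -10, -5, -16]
x^3 + 3*x^2 + 3*x + 1

The characteristic polynomial is χ_A(x) = (x + 1)^4, so the eigenvalues are known. The minimal polynomial is
  m_A(x) = Π_λ (x − λ)^{k_λ}
where k_λ is the size of the *largest* Jordan block for λ (equivalently, the smallest k with (A − λI)^k v = 0 for every generalised eigenvector v of λ).

  λ = -1: largest Jordan block has size 3, contributing (x + 1)^3

So m_A(x) = (x + 1)^3 = x^3 + 3*x^2 + 3*x + 1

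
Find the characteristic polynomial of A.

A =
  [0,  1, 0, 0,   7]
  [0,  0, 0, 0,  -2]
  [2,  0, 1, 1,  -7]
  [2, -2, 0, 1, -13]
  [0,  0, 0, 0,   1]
x^5 - 3*x^4 + 3*x^3 - x^2

Expanding det(x·I − A) (e.g. by cofactor expansion or by noting that A is similar to its Jordan form J, which has the same characteristic polynomial as A) gives
  χ_A(x) = x^5 - 3*x^4 + 3*x^3 - x^2
which factors as x^2*(x - 1)^3. The eigenvalues (with algebraic multiplicities) are λ = 0 with multiplicity 2, λ = 1 with multiplicity 3.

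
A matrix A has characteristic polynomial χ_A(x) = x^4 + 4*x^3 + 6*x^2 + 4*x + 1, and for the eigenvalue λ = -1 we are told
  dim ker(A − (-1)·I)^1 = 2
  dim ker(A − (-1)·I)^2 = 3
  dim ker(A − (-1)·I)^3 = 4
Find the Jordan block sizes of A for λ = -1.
Block sizes for λ = -1: [3, 1]

From the dimensions of kernels of powers, the number of Jordan blocks of size at least j is d_j − d_{j−1} where d_j = dim ker(N^j) (with d_0 = 0). Computing the differences gives [2, 1, 1].
The number of blocks of size exactly k is (#blocks of size ≥ k) − (#blocks of size ≥ k + 1), so the partition is: 1 block(s) of size 1, 1 block(s) of size 3.
In nonincreasing order the block sizes are [3, 1].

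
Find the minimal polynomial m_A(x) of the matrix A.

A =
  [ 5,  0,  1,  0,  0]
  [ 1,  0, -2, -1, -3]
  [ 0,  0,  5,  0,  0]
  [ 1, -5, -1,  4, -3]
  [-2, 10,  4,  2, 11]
x^2 - 10*x + 25

The characteristic polynomial is χ_A(x) = (x - 5)^5, so the eigenvalues are known. The minimal polynomial is
  m_A(x) = Π_λ (x − λ)^{k_λ}
where k_λ is the size of the *largest* Jordan block for λ (equivalently, the smallest k with (A − λI)^k v = 0 for every generalised eigenvector v of λ).

  λ = 5: largest Jordan block has size 2, contributing (x − 5)^2

So m_A(x) = (x - 5)^2 = x^2 - 10*x + 25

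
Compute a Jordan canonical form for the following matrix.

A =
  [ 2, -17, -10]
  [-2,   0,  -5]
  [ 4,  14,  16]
J_3(6)

The characteristic polynomial is
  det(x·I − A) = x^3 - 18*x^2 + 108*x - 216 = (x - 6)^3

Eigenvalues and multiplicities (the geometric multiplicity of λ is n − rank(A − λI), which equals the number of Jordan blocks for λ):
  λ = 6: algebraic multiplicity = 3, geometric multiplicity = 1

Determining the block sizes for each eigenvalue:
  λ = 6: one block (gm = 1), so the single block has size am = 3 → block sizes [3]

Assembling the blocks gives a Jordan form
J =
  [6, 1, 0]
  [0, 6, 1]
  [0, 0, 6]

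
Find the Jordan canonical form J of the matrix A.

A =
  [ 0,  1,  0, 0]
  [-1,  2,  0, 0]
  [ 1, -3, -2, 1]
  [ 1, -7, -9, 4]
J_2(1) ⊕ J_2(1)

The characteristic polynomial is
  det(x·I − A) = x^4 - 4*x^3 + 6*x^2 - 4*x + 1 = (x - 1)^4

Eigenvalues and multiplicities (the geometric multiplicity of λ is n − rank(A − λI), which equals the number of Jordan blocks for λ):
  λ = 1: algebraic multiplicity = 4, geometric multiplicity = 2

Determining the block sizes for each eigenvalue:
  λ = 1: with am = 4 and gm = 2, the partition is not yet determined (e.g. several partitions of 4 into 2 parts exist). Let N = A − (1)·I. Computing rank(N^1) = 2, rank(N^2) = 0; the number of blocks of size ≥ j is rank(N^{j−1}) − rank(N^j), giving [2, 2]. So we have 2 block(s) of size 2 → block sizes [2, 2]

Assembling the blocks gives a Jordan form
J =
  [1, 1, 0, 0]
  [0, 1, 0, 0]
  [0, 0, 1, 1]
  [0, 0, 0, 1]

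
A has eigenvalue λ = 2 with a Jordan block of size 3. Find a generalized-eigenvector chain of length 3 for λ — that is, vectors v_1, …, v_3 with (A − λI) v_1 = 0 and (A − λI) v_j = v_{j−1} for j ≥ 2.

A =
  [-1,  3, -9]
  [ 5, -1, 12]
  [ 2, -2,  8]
A Jordan chain for λ = 2 of length 3:
v_1 = (6, -6, -4)ᵀ
v_2 = (-3, 5, 2)ᵀ
v_3 = (1, 0, 0)ᵀ

Let N = A − (2)·I. We want v_3 with N^3 v_3 = 0 but N^2 v_3 ≠ 0; then v_{j-1} := N · v_j for j = 3, …, 2.

Pick v_3 = (1, 0, 0)ᵀ.
Then v_2 = N · v_3 = (-3, 5, 2)ᵀ.
Then v_1 = N · v_2 = (6, -6, -4)ᵀ.

Sanity check: (A − (2)·I) v_1 = (0, 0, 0)ᵀ = 0. ✓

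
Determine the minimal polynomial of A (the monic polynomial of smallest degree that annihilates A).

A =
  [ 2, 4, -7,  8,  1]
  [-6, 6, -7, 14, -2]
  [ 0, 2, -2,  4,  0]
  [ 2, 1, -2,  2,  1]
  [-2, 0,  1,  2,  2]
x^3 - 6*x^2 + 12*x - 8

The characteristic polynomial is χ_A(x) = (x - 2)^5, so the eigenvalues are known. The minimal polynomial is
  m_A(x) = Π_λ (x − λ)^{k_λ}
where k_λ is the size of the *largest* Jordan block for λ (equivalently, the smallest k with (A − λI)^k v = 0 for every generalised eigenvector v of λ).

  λ = 2: largest Jordan block has size 3, contributing (x − 2)^3

So m_A(x) = (x - 2)^3 = x^3 - 6*x^2 + 12*x - 8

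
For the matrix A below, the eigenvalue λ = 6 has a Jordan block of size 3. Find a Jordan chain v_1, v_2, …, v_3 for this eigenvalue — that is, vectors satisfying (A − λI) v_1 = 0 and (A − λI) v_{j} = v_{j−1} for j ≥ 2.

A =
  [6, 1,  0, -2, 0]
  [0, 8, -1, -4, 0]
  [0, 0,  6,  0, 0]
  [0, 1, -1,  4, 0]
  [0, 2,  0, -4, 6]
A Jordan chain for λ = 6 of length 3:
v_1 = (1, 2, 0, 1, 2)ᵀ
v_2 = (0, -1, 0, -1, 0)ᵀ
v_3 = (0, 0, 1, 0, 0)ᵀ

Let N = A − (6)·I. We want v_3 with N^3 v_3 = 0 but N^2 v_3 ≠ 0; then v_{j-1} := N · v_j for j = 3, …, 2.

Pick v_3 = (0, 0, 1, 0, 0)ᵀ.
Then v_2 = N · v_3 = (0, -1, 0, -1, 0)ᵀ.
Then v_1 = N · v_2 = (1, 2, 0, 1, 2)ᵀ.

Sanity check: (A − (6)·I) v_1 = (0, 0, 0, 0, 0)ᵀ = 0. ✓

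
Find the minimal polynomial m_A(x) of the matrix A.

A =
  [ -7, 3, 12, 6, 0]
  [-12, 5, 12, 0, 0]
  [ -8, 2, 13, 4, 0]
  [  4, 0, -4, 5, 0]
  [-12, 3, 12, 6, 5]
x^3 - 11*x^2 + 39*x - 45

The characteristic polynomial is χ_A(x) = (x - 5)^3*(x - 3)^2, so the eigenvalues are known. The minimal polynomial is
  m_A(x) = Π_λ (x − λ)^{k_λ}
where k_λ is the size of the *largest* Jordan block for λ (equivalently, the smallest k with (A − λI)^k v = 0 for every generalised eigenvector v of λ).

  λ = 3: largest Jordan block has size 2, contributing (x − 3)^2
  λ = 5: largest Jordan block has size 1, contributing (x − 5)

So m_A(x) = (x - 5)*(x - 3)^2 = x^3 - 11*x^2 + 39*x - 45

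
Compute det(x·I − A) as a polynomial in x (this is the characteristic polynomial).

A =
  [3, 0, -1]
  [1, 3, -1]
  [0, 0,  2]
x^3 - 8*x^2 + 21*x - 18

Expanding det(x·I − A) (e.g. by cofactor expansion or by noting that A is similar to its Jordan form J, which has the same characteristic polynomial as A) gives
  χ_A(x) = x^3 - 8*x^2 + 21*x - 18
which factors as (x - 3)^2*(x - 2). The eigenvalues (with algebraic multiplicities) are λ = 2 with multiplicity 1, λ = 3 with multiplicity 2.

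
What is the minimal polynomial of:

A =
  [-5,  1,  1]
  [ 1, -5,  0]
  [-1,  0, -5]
x^3 + 15*x^2 + 75*x + 125

The characteristic polynomial is χ_A(x) = (x + 5)^3, so the eigenvalues are known. The minimal polynomial is
  m_A(x) = Π_λ (x − λ)^{k_λ}
where k_λ is the size of the *largest* Jordan block for λ (equivalently, the smallest k with (A − λI)^k v = 0 for every generalised eigenvector v of λ).

  λ = -5: largest Jordan block has size 3, contributing (x + 5)^3

So m_A(x) = (x + 5)^3 = x^3 + 15*x^2 + 75*x + 125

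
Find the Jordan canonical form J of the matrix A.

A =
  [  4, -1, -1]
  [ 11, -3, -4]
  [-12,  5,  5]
J_3(2)

The characteristic polynomial is
  det(x·I − A) = x^3 - 6*x^2 + 12*x - 8 = (x - 2)^3

Eigenvalues and multiplicities (the geometric multiplicity of λ is n − rank(A − λI), which equals the number of Jordan blocks for λ):
  λ = 2: algebraic multiplicity = 3, geometric multiplicity = 1

Determining the block sizes for each eigenvalue:
  λ = 2: one block (gm = 1), so the single block has size am = 3 → block sizes [3]

Assembling the blocks gives a Jordan form
J =
  [2, 1, 0]
  [0, 2, 1]
  [0, 0, 2]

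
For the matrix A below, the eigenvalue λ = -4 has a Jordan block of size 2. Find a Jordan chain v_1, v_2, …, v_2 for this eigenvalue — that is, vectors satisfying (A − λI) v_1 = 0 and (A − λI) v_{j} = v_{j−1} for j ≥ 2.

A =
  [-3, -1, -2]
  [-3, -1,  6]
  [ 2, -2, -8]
A Jordan chain for λ = -4 of length 2:
v_1 = (1, -3, 2)ᵀ
v_2 = (1, 0, 0)ᵀ

Let N = A − (-4)·I. We want v_2 with N^2 v_2 = 0 but N^1 v_2 ≠ 0; then v_{j-1} := N · v_j for j = 2, …, 2.

Pick v_2 = (1, 0, 0)ᵀ.
Then v_1 = N · v_2 = (1, -3, 2)ᵀ.

Sanity check: (A − (-4)·I) v_1 = (0, 0, 0)ᵀ = 0. ✓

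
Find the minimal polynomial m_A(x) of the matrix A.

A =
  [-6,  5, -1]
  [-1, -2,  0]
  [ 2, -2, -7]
x^3 + 15*x^2 + 75*x + 125

The characteristic polynomial is χ_A(x) = (x + 5)^3, so the eigenvalues are known. The minimal polynomial is
  m_A(x) = Π_λ (x − λ)^{k_λ}
where k_λ is the size of the *largest* Jordan block for λ (equivalently, the smallest k with (A − λI)^k v = 0 for every generalised eigenvector v of λ).

  λ = -5: largest Jordan block has size 3, contributing (x + 5)^3

So m_A(x) = (x + 5)^3 = x^3 + 15*x^2 + 75*x + 125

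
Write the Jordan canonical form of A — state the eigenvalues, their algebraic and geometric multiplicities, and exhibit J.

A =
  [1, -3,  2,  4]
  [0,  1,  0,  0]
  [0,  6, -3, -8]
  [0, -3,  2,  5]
J_2(1) ⊕ J_1(1) ⊕ J_1(1)

The characteristic polynomial is
  det(x·I − A) = x^4 - 4*x^3 + 6*x^2 - 4*x + 1 = (x - 1)^4

Eigenvalues and multiplicities (the geometric multiplicity of λ is n − rank(A − λI), which equals the number of Jordan blocks for λ):
  λ = 1: algebraic multiplicity = 4, geometric multiplicity = 3

Determining the block sizes for each eigenvalue:
  λ = 1: 3 blocks summing to 4 forces exactly one block of size 2 and the rest size 1 → block sizes [2, 1, 1]

Assembling the blocks gives a Jordan form
J =
  [1, 1, 0, 0]
  [0, 1, 0, 0]
  [0, 0, 1, 0]
  [0, 0, 0, 1]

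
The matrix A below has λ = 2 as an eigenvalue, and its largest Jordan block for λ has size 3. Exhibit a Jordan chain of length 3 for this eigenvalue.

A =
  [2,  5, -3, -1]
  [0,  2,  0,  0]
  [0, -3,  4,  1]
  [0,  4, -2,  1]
A Jordan chain for λ = 2 of length 3:
v_1 = (1, 0, 0, 0)ᵀ
v_2 = (2, 0, -1, 2)ᵀ
v_3 = (0, 1, 1, 0)ᵀ

Let N = A − (2)·I. We want v_3 with N^3 v_3 = 0 but N^2 v_3 ≠ 0; then v_{j-1} := N · v_j for j = 3, …, 2.

Pick v_3 = (0, 1, 1, 0)ᵀ.
Then v_2 = N · v_3 = (2, 0, -1, 2)ᵀ.
Then v_1 = N · v_2 = (1, 0, 0, 0)ᵀ.

Sanity check: (A − (2)·I) v_1 = (0, 0, 0, 0)ᵀ = 0. ✓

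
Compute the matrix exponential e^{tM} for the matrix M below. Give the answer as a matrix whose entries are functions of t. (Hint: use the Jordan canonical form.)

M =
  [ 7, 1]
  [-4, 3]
e^{tM} =
  [2*t*exp(5*t) + exp(5*t), t*exp(5*t)]
  [-4*t*exp(5*t), -2*t*exp(5*t) + exp(5*t)]

Strategy: write M = P · J · P⁻¹ where J is a Jordan canonical form, so e^{tM} = P · e^{tJ} · P⁻¹, and e^{tJ} can be computed block-by-block.

M has Jordan form
J =
  [5, 1]
  [0, 5]
(up to reordering of blocks).

Per-block formulas:
  For a 2×2 Jordan block J_2(5): exp(t · J_2(5)) = e^(5t)·(I + t·N), where N is the 2×2 nilpotent shift.

After assembling e^{tJ} and conjugating by P, we get:

e^{tM} =
  [2*t*exp(5*t) + exp(5*t), t*exp(5*t)]
  [-4*t*exp(5*t), -2*t*exp(5*t) + exp(5*t)]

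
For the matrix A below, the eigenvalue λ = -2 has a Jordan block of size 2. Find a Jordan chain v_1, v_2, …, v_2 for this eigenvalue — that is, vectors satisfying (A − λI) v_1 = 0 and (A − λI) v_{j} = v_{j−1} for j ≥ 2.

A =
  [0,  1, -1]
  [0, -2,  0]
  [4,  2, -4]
A Jordan chain for λ = -2 of length 2:
v_1 = (2, 0, 4)ᵀ
v_2 = (1, 0, 0)ᵀ

Let N = A − (-2)·I. We want v_2 with N^2 v_2 = 0 but N^1 v_2 ≠ 0; then v_{j-1} := N · v_j for j = 2, …, 2.

Pick v_2 = (1, 0, 0)ᵀ.
Then v_1 = N · v_2 = (2, 0, 4)ᵀ.

Sanity check: (A − (-2)·I) v_1 = (0, 0, 0)ᵀ = 0. ✓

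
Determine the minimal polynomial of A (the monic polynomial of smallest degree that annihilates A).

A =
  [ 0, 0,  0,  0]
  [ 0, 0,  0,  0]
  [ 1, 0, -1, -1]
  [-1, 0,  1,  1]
x^2

The characteristic polynomial is χ_A(x) = x^4, so the eigenvalues are known. The minimal polynomial is
  m_A(x) = Π_λ (x − λ)^{k_λ}
where k_λ is the size of the *largest* Jordan block for λ (equivalently, the smallest k with (A − λI)^k v = 0 for every generalised eigenvector v of λ).

  λ = 0: largest Jordan block has size 2, contributing (x − 0)^2

So m_A(x) = x^2 = x^2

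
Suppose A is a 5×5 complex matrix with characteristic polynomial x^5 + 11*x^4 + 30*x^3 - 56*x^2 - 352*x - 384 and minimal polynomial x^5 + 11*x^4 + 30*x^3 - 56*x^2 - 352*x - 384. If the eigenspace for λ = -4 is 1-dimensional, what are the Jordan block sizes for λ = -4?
Block sizes for λ = -4: [3]

Step 1 — from the characteristic polynomial, algebraic multiplicity of λ = -4 is 3. From dim ker(A − (-4)·I) = 1, there are exactly 1 Jordan blocks for λ = -4.
Step 2 — from the minimal polynomial, the factor (x + 4)^3 tells us the largest block for λ = -4 has size 3.
Step 3 — with total size 3, 1 blocks, and largest block 3, the block sizes (in nonincreasing order) are [3].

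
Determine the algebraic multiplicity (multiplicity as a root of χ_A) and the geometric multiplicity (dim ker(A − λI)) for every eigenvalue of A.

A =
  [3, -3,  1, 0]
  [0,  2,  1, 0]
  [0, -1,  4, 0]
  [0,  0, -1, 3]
λ = 3: alg = 4, geom = 2

Step 1 — factor the characteristic polynomial to read off the algebraic multiplicities:
  χ_A(x) = (x - 3)^4

Step 2 — compute geometric multiplicities via the rank-nullity identity g(λ) = n − rank(A − λI):
  rank(A − (3)·I) = 2, so dim ker(A − (3)·I) = n − 2 = 2

Summary:
  λ = 3: algebraic multiplicity = 4, geometric multiplicity = 2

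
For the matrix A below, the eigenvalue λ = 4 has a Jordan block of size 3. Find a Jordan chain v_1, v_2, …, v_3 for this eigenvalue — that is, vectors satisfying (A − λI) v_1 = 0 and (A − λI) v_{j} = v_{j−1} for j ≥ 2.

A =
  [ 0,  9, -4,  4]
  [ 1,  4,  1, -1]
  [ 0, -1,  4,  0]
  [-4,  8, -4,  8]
A Jordan chain for λ = 4 of length 3:
v_1 = (9, 0, -1, 8)ᵀ
v_2 = (-4, 1, 0, -4)ᵀ
v_3 = (1, 0, 0, 0)ᵀ

Let N = A − (4)·I. We want v_3 with N^3 v_3 = 0 but N^2 v_3 ≠ 0; then v_{j-1} := N · v_j for j = 3, …, 2.

Pick v_3 = (1, 0, 0, 0)ᵀ.
Then v_2 = N · v_3 = (-4, 1, 0, -4)ᵀ.
Then v_1 = N · v_2 = (9, 0, -1, 8)ᵀ.

Sanity check: (A − (4)·I) v_1 = (0, 0, 0, 0)ᵀ = 0. ✓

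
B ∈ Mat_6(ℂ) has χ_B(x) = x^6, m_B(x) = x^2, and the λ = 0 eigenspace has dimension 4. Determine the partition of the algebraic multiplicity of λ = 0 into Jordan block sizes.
Block sizes for λ = 0: [2, 2, 1, 1]

Step 1 — from the characteristic polynomial, algebraic multiplicity of λ = 0 is 6. From dim ker(B − (0)·I) = 4, there are exactly 4 Jordan blocks for λ = 0.
Step 2 — from the minimal polynomial, the factor (x − 0)^2 tells us the largest block for λ = 0 has size 2.
Step 3 — with total size 6, 4 blocks, and largest block 2, the block sizes (in nonincreasing order) are [2, 2, 1, 1].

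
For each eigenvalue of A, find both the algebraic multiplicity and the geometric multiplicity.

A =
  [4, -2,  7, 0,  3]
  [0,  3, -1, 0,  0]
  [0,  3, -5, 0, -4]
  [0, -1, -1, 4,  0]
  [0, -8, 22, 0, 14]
λ = 4: alg = 5, geom = 3

Step 1 — factor the characteristic polynomial to read off the algebraic multiplicities:
  χ_A(x) = (x - 4)^5

Step 2 — compute geometric multiplicities via the rank-nullity identity g(λ) = n − rank(A − λI):
  rank(A − (4)·I) = 2, so dim ker(A − (4)·I) = n − 2 = 3

Summary:
  λ = 4: algebraic multiplicity = 5, geometric multiplicity = 3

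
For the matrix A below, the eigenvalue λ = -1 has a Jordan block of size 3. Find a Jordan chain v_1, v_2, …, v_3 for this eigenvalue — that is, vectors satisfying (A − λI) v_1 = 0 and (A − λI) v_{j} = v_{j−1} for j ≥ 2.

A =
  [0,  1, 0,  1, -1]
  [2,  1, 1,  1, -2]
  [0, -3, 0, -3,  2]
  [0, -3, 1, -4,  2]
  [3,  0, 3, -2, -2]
A Jordan chain for λ = -1 of length 3:
v_1 = (-1, -2, 1, 1, -2)ᵀ
v_2 = (0, 1, 1, 1, 3)ᵀ
v_3 = (0, 0, 1, 0, 0)ᵀ

Let N = A − (-1)·I. We want v_3 with N^3 v_3 = 0 but N^2 v_3 ≠ 0; then v_{j-1} := N · v_j for j = 3, …, 2.

Pick v_3 = (0, 0, 1, 0, 0)ᵀ.
Then v_2 = N · v_3 = (0, 1, 1, 1, 3)ᵀ.
Then v_1 = N · v_2 = (-1, -2, 1, 1, -2)ᵀ.

Sanity check: (A − (-1)·I) v_1 = (0, 0, 0, 0, 0)ᵀ = 0. ✓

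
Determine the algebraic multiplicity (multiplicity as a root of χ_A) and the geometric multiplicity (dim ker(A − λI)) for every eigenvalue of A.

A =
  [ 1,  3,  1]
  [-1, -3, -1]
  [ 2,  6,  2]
λ = 0: alg = 3, geom = 2

Step 1 — factor the characteristic polynomial to read off the algebraic multiplicities:
  χ_A(x) = x^3

Step 2 — compute geometric multiplicities via the rank-nullity identity g(λ) = n − rank(A − λI):
  rank(A − (0)·I) = 1, so dim ker(A − (0)·I) = n − 1 = 2

Summary:
  λ = 0: algebraic multiplicity = 3, geometric multiplicity = 2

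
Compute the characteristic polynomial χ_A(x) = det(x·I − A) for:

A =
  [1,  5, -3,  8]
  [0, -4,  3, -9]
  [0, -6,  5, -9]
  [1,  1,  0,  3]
x^4 - 5*x^3 + 6*x^2 + 4*x - 8

Expanding det(x·I − A) (e.g. by cofactor expansion or by noting that A is similar to its Jordan form J, which has the same characteristic polynomial as A) gives
  χ_A(x) = x^4 - 5*x^3 + 6*x^2 + 4*x - 8
which factors as (x - 2)^3*(x + 1). The eigenvalues (with algebraic multiplicities) are λ = -1 with multiplicity 1, λ = 2 with multiplicity 3.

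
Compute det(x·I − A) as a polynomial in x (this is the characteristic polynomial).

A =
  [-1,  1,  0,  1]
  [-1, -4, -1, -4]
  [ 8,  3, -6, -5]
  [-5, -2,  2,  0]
x^4 + 11*x^3 + 45*x^2 + 81*x + 54

Expanding det(x·I − A) (e.g. by cofactor expansion or by noting that A is similar to its Jordan form J, which has the same characteristic polynomial as A) gives
  χ_A(x) = x^4 + 11*x^3 + 45*x^2 + 81*x + 54
which factors as (x + 2)*(x + 3)^3. The eigenvalues (with algebraic multiplicities) are λ = -3 with multiplicity 3, λ = -2 with multiplicity 1.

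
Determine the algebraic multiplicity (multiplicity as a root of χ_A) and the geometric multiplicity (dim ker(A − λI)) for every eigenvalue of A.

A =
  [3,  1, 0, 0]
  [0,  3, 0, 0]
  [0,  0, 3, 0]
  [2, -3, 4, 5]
λ = 3: alg = 3, geom = 2; λ = 5: alg = 1, geom = 1

Step 1 — factor the characteristic polynomial to read off the algebraic multiplicities:
  χ_A(x) = (x - 5)*(x - 3)^3

Step 2 — compute geometric multiplicities via the rank-nullity identity g(λ) = n − rank(A − λI):
  rank(A − (3)·I) = 2, so dim ker(A − (3)·I) = n − 2 = 2
  rank(A − (5)·I) = 3, so dim ker(A − (5)·I) = n − 3 = 1

Summary:
  λ = 3: algebraic multiplicity = 3, geometric multiplicity = 2
  λ = 5: algebraic multiplicity = 1, geometric multiplicity = 1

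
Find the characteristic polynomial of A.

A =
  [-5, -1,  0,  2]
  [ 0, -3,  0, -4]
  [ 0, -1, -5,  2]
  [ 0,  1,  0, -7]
x^4 + 20*x^3 + 150*x^2 + 500*x + 625

Expanding det(x·I − A) (e.g. by cofactor expansion or by noting that A is similar to its Jordan form J, which has the same characteristic polynomial as A) gives
  χ_A(x) = x^4 + 20*x^3 + 150*x^2 + 500*x + 625
which factors as (x + 5)^4. The eigenvalues (with algebraic multiplicities) are λ = -5 with multiplicity 4.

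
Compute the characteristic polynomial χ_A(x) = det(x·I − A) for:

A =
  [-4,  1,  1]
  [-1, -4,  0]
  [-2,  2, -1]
x^3 + 9*x^2 + 27*x + 27

Expanding det(x·I − A) (e.g. by cofactor expansion or by noting that A is similar to its Jordan form J, which has the same characteristic polynomial as A) gives
  χ_A(x) = x^3 + 9*x^2 + 27*x + 27
which factors as (x + 3)^3. The eigenvalues (with algebraic multiplicities) are λ = -3 with multiplicity 3.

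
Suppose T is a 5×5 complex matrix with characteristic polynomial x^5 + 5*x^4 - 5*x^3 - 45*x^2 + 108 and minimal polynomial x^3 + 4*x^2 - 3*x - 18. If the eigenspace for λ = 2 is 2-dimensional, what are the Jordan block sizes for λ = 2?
Block sizes for λ = 2: [1, 1]

Step 1 — from the characteristic polynomial, algebraic multiplicity of λ = 2 is 2. From dim ker(T − (2)·I) = 2, there are exactly 2 Jordan blocks for λ = 2.
Step 2 — from the minimal polynomial, the factor (x − 2) tells us the largest block for λ = 2 has size 1.
Step 3 — with total size 2, 2 blocks, and largest block 1, the block sizes (in nonincreasing order) are [1, 1].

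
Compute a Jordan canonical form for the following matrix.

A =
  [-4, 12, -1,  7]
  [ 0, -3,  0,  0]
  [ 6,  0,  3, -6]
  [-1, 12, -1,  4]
J_1(-3) ⊕ J_1(-3) ⊕ J_2(3)

The characteristic polynomial is
  det(x·I − A) = x^4 - 18*x^2 + 81 = (x - 3)^2*(x + 3)^2

Eigenvalues and multiplicities (the geometric multiplicity of λ is n − rank(A − λI), which equals the number of Jordan blocks for λ):
  λ = -3: algebraic multiplicity = 2, geometric multiplicity = 2
  λ = 3: algebraic multiplicity = 2, geometric multiplicity = 1

Determining the block sizes for each eigenvalue:
  λ = -3: gm = am = 2, so every block has size 1 → block sizes [1, 1]
  λ = 3: one block (gm = 1), so the single block has size am = 2 → block sizes [2]

Assembling the blocks gives a Jordan form
J =
  [-3,  0, 0, 0]
  [ 0, -3, 0, 0]
  [ 0,  0, 3, 1]
  [ 0,  0, 0, 3]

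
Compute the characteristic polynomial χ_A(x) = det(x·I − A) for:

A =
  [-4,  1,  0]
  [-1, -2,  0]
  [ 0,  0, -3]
x^3 + 9*x^2 + 27*x + 27

Expanding det(x·I − A) (e.g. by cofactor expansion or by noting that A is similar to its Jordan form J, which has the same characteristic polynomial as A) gives
  χ_A(x) = x^3 + 9*x^2 + 27*x + 27
which factors as (x + 3)^3. The eigenvalues (with algebraic multiplicities) are λ = -3 with multiplicity 3.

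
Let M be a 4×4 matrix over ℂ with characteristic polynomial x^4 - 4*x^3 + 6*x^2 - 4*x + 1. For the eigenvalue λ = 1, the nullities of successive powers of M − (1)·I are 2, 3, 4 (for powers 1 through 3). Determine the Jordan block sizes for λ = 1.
Block sizes for λ = 1: [3, 1]

From the dimensions of kernels of powers, the number of Jordan blocks of size at least j is d_j − d_{j−1} where d_j = dim ker(N^j) (with d_0 = 0). Computing the differences gives [2, 1, 1].
The number of blocks of size exactly k is (#blocks of size ≥ k) − (#blocks of size ≥ k + 1), so the partition is: 1 block(s) of size 1, 1 block(s) of size 3.
In nonincreasing order the block sizes are [3, 1].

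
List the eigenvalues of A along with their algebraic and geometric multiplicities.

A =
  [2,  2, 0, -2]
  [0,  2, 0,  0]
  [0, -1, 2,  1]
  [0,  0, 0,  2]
λ = 2: alg = 4, geom = 3

Step 1 — factor the characteristic polynomial to read off the algebraic multiplicities:
  χ_A(x) = (x - 2)^4

Step 2 — compute geometric multiplicities via the rank-nullity identity g(λ) = n − rank(A − λI):
  rank(A − (2)·I) = 1, so dim ker(A − (2)·I) = n − 1 = 3

Summary:
  λ = 2: algebraic multiplicity = 4, geometric multiplicity = 3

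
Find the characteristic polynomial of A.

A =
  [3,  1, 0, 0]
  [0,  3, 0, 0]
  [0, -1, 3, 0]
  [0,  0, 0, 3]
x^4 - 12*x^3 + 54*x^2 - 108*x + 81

Expanding det(x·I − A) (e.g. by cofactor expansion or by noting that A is similar to its Jordan form J, which has the same characteristic polynomial as A) gives
  χ_A(x) = x^4 - 12*x^3 + 54*x^2 - 108*x + 81
which factors as (x - 3)^4. The eigenvalues (with algebraic multiplicities) are λ = 3 with multiplicity 4.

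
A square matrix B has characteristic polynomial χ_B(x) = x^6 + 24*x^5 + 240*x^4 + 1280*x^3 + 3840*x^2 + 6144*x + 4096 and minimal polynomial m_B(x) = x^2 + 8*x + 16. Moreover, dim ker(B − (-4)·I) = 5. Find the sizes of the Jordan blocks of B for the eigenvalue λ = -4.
Block sizes for λ = -4: [2, 1, 1, 1, 1]

Step 1 — from the characteristic polynomial, algebraic multiplicity of λ = -4 is 6. From dim ker(B − (-4)·I) = 5, there are exactly 5 Jordan blocks for λ = -4.
Step 2 — from the minimal polynomial, the factor (x + 4)^2 tells us the largest block for λ = -4 has size 2.
Step 3 — with total size 6, 5 blocks, and largest block 2, the block sizes (in nonincreasing order) are [2, 1, 1, 1, 1].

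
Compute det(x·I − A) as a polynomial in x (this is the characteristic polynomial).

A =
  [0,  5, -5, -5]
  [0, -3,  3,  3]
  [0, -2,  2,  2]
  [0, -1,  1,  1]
x^4

Expanding det(x·I − A) (e.g. by cofactor expansion or by noting that A is similar to its Jordan form J, which has the same characteristic polynomial as A) gives
  χ_A(x) = x^4
which factors as x^4. The eigenvalues (with algebraic multiplicities) are λ = 0 with multiplicity 4.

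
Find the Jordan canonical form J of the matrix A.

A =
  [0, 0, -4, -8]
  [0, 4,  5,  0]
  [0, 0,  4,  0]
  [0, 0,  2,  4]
J_1(0) ⊕ J_2(4) ⊕ J_1(4)

The characteristic polynomial is
  det(x·I − A) = x^4 - 12*x^3 + 48*x^2 - 64*x = x*(x - 4)^3

Eigenvalues and multiplicities (the geometric multiplicity of λ is n − rank(A − λI), which equals the number of Jordan blocks for λ):
  λ = 0: algebraic multiplicity = 1, geometric multiplicity = 1
  λ = 4: algebraic multiplicity = 3, geometric multiplicity = 2

Determining the block sizes for each eigenvalue:
  λ = 0: one block (gm = 1), so the single block has size am = 1 → block sizes [1]
  λ = 4: 2 blocks summing to 3 forces exactly one block of size 2 and the rest size 1 → block sizes [2, 1]

Assembling the blocks gives a Jordan form
J =
  [0, 0, 0, 0]
  [0, 4, 1, 0]
  [0, 0, 4, 0]
  [0, 0, 0, 4]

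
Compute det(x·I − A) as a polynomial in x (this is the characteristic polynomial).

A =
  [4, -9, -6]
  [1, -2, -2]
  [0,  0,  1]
x^3 - 3*x^2 + 3*x - 1

Expanding det(x·I − A) (e.g. by cofactor expansion or by noting that A is similar to its Jordan form J, which has the same characteristic polynomial as A) gives
  χ_A(x) = x^3 - 3*x^2 + 3*x - 1
which factors as (x - 1)^3. The eigenvalues (with algebraic multiplicities) are λ = 1 with multiplicity 3.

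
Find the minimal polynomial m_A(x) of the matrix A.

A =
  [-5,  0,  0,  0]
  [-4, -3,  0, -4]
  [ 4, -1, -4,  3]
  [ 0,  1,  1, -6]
x^3 + 13*x^2 + 55*x + 75

The characteristic polynomial is χ_A(x) = (x + 3)*(x + 5)^3, so the eigenvalues are known. The minimal polynomial is
  m_A(x) = Π_λ (x − λ)^{k_λ}
where k_λ is the size of the *largest* Jordan block for λ (equivalently, the smallest k with (A − λI)^k v = 0 for every generalised eigenvector v of λ).

  λ = -5: largest Jordan block has size 2, contributing (x + 5)^2
  λ = -3: largest Jordan block has size 1, contributing (x + 3)

So m_A(x) = (x + 3)*(x + 5)^2 = x^3 + 13*x^2 + 55*x + 75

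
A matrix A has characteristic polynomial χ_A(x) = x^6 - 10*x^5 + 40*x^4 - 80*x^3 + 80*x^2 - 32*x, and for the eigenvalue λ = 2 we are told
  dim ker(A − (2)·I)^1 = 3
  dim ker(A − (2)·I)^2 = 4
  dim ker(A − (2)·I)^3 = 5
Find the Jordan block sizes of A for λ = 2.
Block sizes for λ = 2: [3, 1, 1]

From the dimensions of kernels of powers, the number of Jordan blocks of size at least j is d_j − d_{j−1} where d_j = dim ker(N^j) (with d_0 = 0). Computing the differences gives [3, 1, 1].
The number of blocks of size exactly k is (#blocks of size ≥ k) − (#blocks of size ≥ k + 1), so the partition is: 2 block(s) of size 1, 1 block(s) of size 3.
In nonincreasing order the block sizes are [3, 1, 1].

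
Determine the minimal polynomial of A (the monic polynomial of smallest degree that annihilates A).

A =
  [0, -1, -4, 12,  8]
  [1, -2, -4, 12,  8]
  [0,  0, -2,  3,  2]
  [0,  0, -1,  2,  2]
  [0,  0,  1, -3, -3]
x^2 + 2*x + 1

The characteristic polynomial is χ_A(x) = (x + 1)^5, so the eigenvalues are known. The minimal polynomial is
  m_A(x) = Π_λ (x − λ)^{k_λ}
where k_λ is the size of the *largest* Jordan block for λ (equivalently, the smallest k with (A − λI)^k v = 0 for every generalised eigenvector v of λ).

  λ = -1: largest Jordan block has size 2, contributing (x + 1)^2

So m_A(x) = (x + 1)^2 = x^2 + 2*x + 1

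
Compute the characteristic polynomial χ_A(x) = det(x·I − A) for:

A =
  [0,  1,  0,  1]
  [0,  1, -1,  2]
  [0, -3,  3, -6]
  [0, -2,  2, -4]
x^4

Expanding det(x·I − A) (e.g. by cofactor expansion or by noting that A is similar to its Jordan form J, which has the same characteristic polynomial as A) gives
  χ_A(x) = x^4
which factors as x^4. The eigenvalues (with algebraic multiplicities) are λ = 0 with multiplicity 4.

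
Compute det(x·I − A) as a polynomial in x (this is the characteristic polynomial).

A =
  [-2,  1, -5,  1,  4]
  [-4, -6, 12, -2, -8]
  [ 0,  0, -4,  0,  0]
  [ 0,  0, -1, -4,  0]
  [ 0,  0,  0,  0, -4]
x^5 + 20*x^4 + 160*x^3 + 640*x^2 + 1280*x + 1024

Expanding det(x·I − A) (e.g. by cofactor expansion or by noting that A is similar to its Jordan form J, which has the same characteristic polynomial as A) gives
  χ_A(x) = x^5 + 20*x^4 + 160*x^3 + 640*x^2 + 1280*x + 1024
which factors as (x + 4)^5. The eigenvalues (with algebraic multiplicities) are λ = -4 with multiplicity 5.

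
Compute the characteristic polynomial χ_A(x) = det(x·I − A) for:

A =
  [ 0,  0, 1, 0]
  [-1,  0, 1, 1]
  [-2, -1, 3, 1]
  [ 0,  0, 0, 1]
x^4 - 4*x^3 + 6*x^2 - 4*x + 1

Expanding det(x·I − A) (e.g. by cofactor expansion or by noting that A is similar to its Jordan form J, which has the same characteristic polynomial as A) gives
  χ_A(x) = x^4 - 4*x^3 + 6*x^2 - 4*x + 1
which factors as (x - 1)^4. The eigenvalues (with algebraic multiplicities) are λ = 1 with multiplicity 4.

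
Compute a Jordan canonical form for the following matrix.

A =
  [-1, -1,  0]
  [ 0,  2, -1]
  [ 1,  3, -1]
J_3(0)

The characteristic polynomial is
  det(x·I − A) = x^3

Eigenvalues and multiplicities (the geometric multiplicity of λ is n − rank(A − λI), which equals the number of Jordan blocks for λ):
  λ = 0: algebraic multiplicity = 3, geometric multiplicity = 1

Determining the block sizes for each eigenvalue:
  λ = 0: one block (gm = 1), so the single block has size am = 3 → block sizes [3]

Assembling the blocks gives a Jordan form
J =
  [0, 1, 0]
  [0, 0, 1]
  [0, 0, 0]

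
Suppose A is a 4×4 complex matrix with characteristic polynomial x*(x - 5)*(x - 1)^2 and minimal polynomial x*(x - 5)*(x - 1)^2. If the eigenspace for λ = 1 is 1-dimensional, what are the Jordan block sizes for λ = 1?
Block sizes for λ = 1: [2]

Step 1 — from the characteristic polynomial, algebraic multiplicity of λ = 1 is 2. From dim ker(A − (1)·I) = 1, there are exactly 1 Jordan blocks for λ = 1.
Step 2 — from the minimal polynomial, the factor (x − 1)^2 tells us the largest block for λ = 1 has size 2.
Step 3 — with total size 2, 1 blocks, and largest block 2, the block sizes (in nonincreasing order) are [2].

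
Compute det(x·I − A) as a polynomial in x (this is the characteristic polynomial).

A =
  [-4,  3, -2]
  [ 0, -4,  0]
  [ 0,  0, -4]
x^3 + 12*x^2 + 48*x + 64

Expanding det(x·I − A) (e.g. by cofactor expansion or by noting that A is similar to its Jordan form J, which has the same characteristic polynomial as A) gives
  χ_A(x) = x^3 + 12*x^2 + 48*x + 64
which factors as (x + 4)^3. The eigenvalues (with algebraic multiplicities) are λ = -4 with multiplicity 3.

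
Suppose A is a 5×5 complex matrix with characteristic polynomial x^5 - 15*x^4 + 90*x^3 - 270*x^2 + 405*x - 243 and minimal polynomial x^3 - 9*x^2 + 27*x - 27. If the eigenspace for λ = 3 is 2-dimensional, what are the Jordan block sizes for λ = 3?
Block sizes for λ = 3: [3, 2]

Step 1 — from the characteristic polynomial, algebraic multiplicity of λ = 3 is 5. From dim ker(A − (3)·I) = 2, there are exactly 2 Jordan blocks for λ = 3.
Step 2 — from the minimal polynomial, the factor (x − 3)^3 tells us the largest block for λ = 3 has size 3.
Step 3 — with total size 5, 2 blocks, and largest block 3, the block sizes (in nonincreasing order) are [3, 2].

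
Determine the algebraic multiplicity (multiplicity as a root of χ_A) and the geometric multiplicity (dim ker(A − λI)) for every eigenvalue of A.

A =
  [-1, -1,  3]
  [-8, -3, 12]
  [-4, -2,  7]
λ = 1: alg = 3, geom = 2

Step 1 — factor the characteristic polynomial to read off the algebraic multiplicities:
  χ_A(x) = (x - 1)^3

Step 2 — compute geometric multiplicities via the rank-nullity identity g(λ) = n − rank(A − λI):
  rank(A − (1)·I) = 1, so dim ker(A − (1)·I) = n − 1 = 2

Summary:
  λ = 1: algebraic multiplicity = 3, geometric multiplicity = 2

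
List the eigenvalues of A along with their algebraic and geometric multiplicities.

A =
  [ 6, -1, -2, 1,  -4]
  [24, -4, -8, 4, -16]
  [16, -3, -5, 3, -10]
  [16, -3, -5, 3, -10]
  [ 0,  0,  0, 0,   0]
λ = 0: alg = 5, geom = 3

Step 1 — factor the characteristic polynomial to read off the algebraic multiplicities:
  χ_A(x) = x^5

Step 2 — compute geometric multiplicities via the rank-nullity identity g(λ) = n − rank(A − λI):
  rank(A − (0)·I) = 2, so dim ker(A − (0)·I) = n − 2 = 3

Summary:
  λ = 0: algebraic multiplicity = 5, geometric multiplicity = 3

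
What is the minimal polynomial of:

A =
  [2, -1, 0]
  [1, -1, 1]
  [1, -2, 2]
x^3 - 3*x^2 + 3*x - 1

The characteristic polynomial is χ_A(x) = (x - 1)^3, so the eigenvalues are known. The minimal polynomial is
  m_A(x) = Π_λ (x − λ)^{k_λ}
where k_λ is the size of the *largest* Jordan block for λ (equivalently, the smallest k with (A − λI)^k v = 0 for every generalised eigenvector v of λ).

  λ = 1: largest Jordan block has size 3, contributing (x − 1)^3

So m_A(x) = (x - 1)^3 = x^3 - 3*x^2 + 3*x - 1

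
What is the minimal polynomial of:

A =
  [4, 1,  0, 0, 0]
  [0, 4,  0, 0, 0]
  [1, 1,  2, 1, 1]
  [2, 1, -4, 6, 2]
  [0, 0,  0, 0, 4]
x^2 - 8*x + 16

The characteristic polynomial is χ_A(x) = (x - 4)^5, so the eigenvalues are known. The minimal polynomial is
  m_A(x) = Π_λ (x − λ)^{k_λ}
where k_λ is the size of the *largest* Jordan block for λ (equivalently, the smallest k with (A − λI)^k v = 0 for every generalised eigenvector v of λ).

  λ = 4: largest Jordan block has size 2, contributing (x − 4)^2

So m_A(x) = (x - 4)^2 = x^2 - 8*x + 16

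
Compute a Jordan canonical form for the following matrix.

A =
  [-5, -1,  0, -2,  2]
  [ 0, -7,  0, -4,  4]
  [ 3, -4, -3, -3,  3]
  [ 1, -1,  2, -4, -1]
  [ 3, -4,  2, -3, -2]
J_2(-5) ⊕ J_1(-5) ⊕ J_2(-3)

The characteristic polynomial is
  det(x·I − A) = x^5 + 21*x^4 + 174*x^3 + 710*x^2 + 1425*x + 1125 = (x + 3)^2*(x + 5)^3

Eigenvalues and multiplicities (the geometric multiplicity of λ is n − rank(A − λI), which equals the number of Jordan blocks for λ):
  λ = -5: algebraic multiplicity = 3, geometric multiplicity = 2
  λ = -3: algebraic multiplicity = 2, geometric multiplicity = 1

Determining the block sizes for each eigenvalue:
  λ = -5: 2 blocks summing to 3 forces exactly one block of size 2 and the rest size 1 → block sizes [2, 1]
  λ = -3: one block (gm = 1), so the single block has size am = 2 → block sizes [2]

Assembling the blocks gives a Jordan form
J =
  [-5,  1,  0,  0,  0]
  [ 0, -5,  0,  0,  0]
  [ 0,  0, -5,  0,  0]
  [ 0,  0,  0, -3,  1]
  [ 0,  0,  0,  0, -3]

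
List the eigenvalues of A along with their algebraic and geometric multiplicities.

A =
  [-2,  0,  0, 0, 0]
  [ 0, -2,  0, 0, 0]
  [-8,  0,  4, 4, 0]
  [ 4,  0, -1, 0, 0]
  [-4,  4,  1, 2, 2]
λ = -2: alg = 2, geom = 2; λ = 2: alg = 3, geom = 2

Step 1 — factor the characteristic polynomial to read off the algebraic multiplicities:
  χ_A(x) = (x - 2)^3*(x + 2)^2

Step 2 — compute geometric multiplicities via the rank-nullity identity g(λ) = n − rank(A − λI):
  rank(A − (-2)·I) = 3, so dim ker(A − (-2)·I) = n − 3 = 2
  rank(A − (2)·I) = 3, so dim ker(A − (2)·I) = n − 3 = 2

Summary:
  λ = -2: algebraic multiplicity = 2, geometric multiplicity = 2
  λ = 2: algebraic multiplicity = 3, geometric multiplicity = 2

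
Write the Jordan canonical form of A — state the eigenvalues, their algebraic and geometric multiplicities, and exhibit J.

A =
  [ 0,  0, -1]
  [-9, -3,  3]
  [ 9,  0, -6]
J_2(-3) ⊕ J_1(-3)

The characteristic polynomial is
  det(x·I − A) = x^3 + 9*x^2 + 27*x + 27 = (x + 3)^3

Eigenvalues and multiplicities (the geometric multiplicity of λ is n − rank(A − λI), which equals the number of Jordan blocks for λ):
  λ = -3: algebraic multiplicity = 3, geometric multiplicity = 2

Determining the block sizes for each eigenvalue:
  λ = -3: 2 blocks summing to 3 forces exactly one block of size 2 and the rest size 1 → block sizes [2, 1]

Assembling the blocks gives a Jordan form
J =
  [-3,  1,  0]
  [ 0, -3,  0]
  [ 0,  0, -3]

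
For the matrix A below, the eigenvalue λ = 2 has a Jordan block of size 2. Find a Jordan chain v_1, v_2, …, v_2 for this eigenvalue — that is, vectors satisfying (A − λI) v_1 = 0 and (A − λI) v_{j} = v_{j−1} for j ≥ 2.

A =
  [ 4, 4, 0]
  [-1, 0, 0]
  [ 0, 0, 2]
A Jordan chain for λ = 2 of length 2:
v_1 = (2, -1, 0)ᵀ
v_2 = (1, 0, 0)ᵀ

Let N = A − (2)·I. We want v_2 with N^2 v_2 = 0 but N^1 v_2 ≠ 0; then v_{j-1} := N · v_j for j = 2, …, 2.

Pick v_2 = (1, 0, 0)ᵀ.
Then v_1 = N · v_2 = (2, -1, 0)ᵀ.

Sanity check: (A − (2)·I) v_1 = (0, 0, 0)ᵀ = 0. ✓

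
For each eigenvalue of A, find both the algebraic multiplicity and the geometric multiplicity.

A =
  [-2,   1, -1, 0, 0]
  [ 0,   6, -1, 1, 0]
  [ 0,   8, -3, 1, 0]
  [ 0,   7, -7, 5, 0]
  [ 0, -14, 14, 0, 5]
λ = -2: alg = 2, geom = 1; λ = 5: alg = 3, geom = 2

Step 1 — factor the characteristic polynomial to read off the algebraic multiplicities:
  χ_A(x) = (x - 5)^3*(x + 2)^2

Step 2 — compute geometric multiplicities via the rank-nullity identity g(λ) = n − rank(A − λI):
  rank(A − (-2)·I) = 4, so dim ker(A − (-2)·I) = n − 4 = 1
  rank(A − (5)·I) = 3, so dim ker(A − (5)·I) = n − 3 = 2

Summary:
  λ = -2: algebraic multiplicity = 2, geometric multiplicity = 1
  λ = 5: algebraic multiplicity = 3, geometric multiplicity = 2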